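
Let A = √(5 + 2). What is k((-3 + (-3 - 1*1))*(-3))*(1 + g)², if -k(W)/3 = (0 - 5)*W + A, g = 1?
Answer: 1260 - 12*√7 ≈ 1228.3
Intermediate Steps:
A = √7 ≈ 2.6458
k(W) = -3*√7 + 15*W (k(W) = -3*((0 - 5)*W + √7) = -3*(-5*W + √7) = -3*(√7 - 5*W) = -3*√7 + 15*W)
k((-3 + (-3 - 1*1))*(-3))*(1 + g)² = (-3*√7 + 15*((-3 + (-3 - 1*1))*(-3)))*(1 + 1)² = (-3*√7 + 15*((-3 + (-3 - 1))*(-3)))*2² = (-3*√7 + 15*((-3 - 4)*(-3)))*4 = (-3*√7 + 15*(-7*(-3)))*4 = (-3*√7 + 15*21)*4 = (-3*√7 + 315)*4 = (315 - 3*√7)*4 = 1260 - 12*√7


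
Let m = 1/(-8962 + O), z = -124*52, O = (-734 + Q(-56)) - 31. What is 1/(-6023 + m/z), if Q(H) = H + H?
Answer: -63441872/382110395055 ≈ -0.00016603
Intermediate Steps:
Q(H) = 2*H
O = -877 (O = (-734 + 2*(-56)) - 31 = (-734 - 112) - 31 = -846 - 31 = -877)
z = -6448
m = -1/9839 (m = 1/(-8962 - 877) = 1/(-9839) = -1/9839 ≈ -0.00010164)
1/(-6023 + m/z) = 1/(-6023 - 1/9839/(-6448)) = 1/(-6023 - 1/9839*(-1/6448)) = 1/(-6023 + 1/63441872) = 1/(-382110395055/63441872) = -63441872/382110395055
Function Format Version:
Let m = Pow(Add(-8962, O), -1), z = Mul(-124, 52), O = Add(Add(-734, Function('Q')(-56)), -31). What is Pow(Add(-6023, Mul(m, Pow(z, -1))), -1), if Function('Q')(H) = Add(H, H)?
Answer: Rational(-63441872, 382110395055) ≈ -0.00016603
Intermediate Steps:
Function('Q')(H) = Mul(2, H)
O = -877 (O = Add(Add(-734, Mul(2, -56)), -31) = Add(Add(-734, -112), -31) = Add(-846, -31) = -877)
z = -6448
m = Rational(-1, 9839) (m = Pow(Add(-8962, -877), -1) = Pow(-9839, -1) = Rational(-1, 9839) ≈ -0.00010164)
Pow(Add(-6023, Mul(m, Pow(z, -1))), -1) = Pow(Add(-6023, Mul(Rational(-1, 9839), Pow(-6448, -1))), -1) = Pow(Add(-6023, Mul(Rational(-1, 9839), Rational(-1, 6448))), -1) = Pow(Add(-6023, Rational(1, 63441872)), -1) = Pow(Rational(-382110395055, 63441872), -1) = Rational(-63441872, 382110395055)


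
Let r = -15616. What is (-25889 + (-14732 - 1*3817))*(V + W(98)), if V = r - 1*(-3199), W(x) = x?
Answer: 547431722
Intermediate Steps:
V = -12417 (V = -15616 - 1*(-3199) = -15616 + 3199 = -12417)
(-25889 + (-14732 - 1*3817))*(V + W(98)) = (-25889 + (-14732 - 1*3817))*(-12417 + 98) = (-25889 + (-14732 - 3817))*(-12319) = (-25889 - 18549)*(-12319) = -44438*(-12319) = 547431722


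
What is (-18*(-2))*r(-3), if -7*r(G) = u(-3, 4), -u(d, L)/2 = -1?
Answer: -72/7 ≈ -10.286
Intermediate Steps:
u(d, L) = 2 (u(d, L) = -2*(-1) = 2)
r(G) = -2/7 (r(G) = -1/7*2 = -2/7)
(-18*(-2))*r(-3) = -18*(-2)*(-2/7) = 36*(-2/7) = -72/7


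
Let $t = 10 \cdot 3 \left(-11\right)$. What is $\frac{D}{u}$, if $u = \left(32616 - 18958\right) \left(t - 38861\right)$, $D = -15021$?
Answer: $\frac{15021}{535270678} \approx 2.8062 \cdot 10^{-5}$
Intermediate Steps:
$t = -330$ ($t = 30 \left(-11\right) = -330$)
$u = -535270678$ ($u = \left(32616 - 18958\right) \left(-330 - 38861\right) = 13658 \left(-39191\right) = -535270678$)
$\frac{D}{u} = - \frac{15021}{-535270678} = \left(-15021\right) \left(- \frac{1}{535270678}\right) = \frac{15021}{535270678}$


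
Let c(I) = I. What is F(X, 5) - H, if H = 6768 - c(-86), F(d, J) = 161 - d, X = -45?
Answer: -6648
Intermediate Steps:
H = 6854 (H = 6768 - 1*(-86) = 6768 + 86 = 6854)
F(X, 5) - H = (161 - 1*(-45)) - 1*6854 = (161 + 45) - 6854 = 206 - 6854 = -6648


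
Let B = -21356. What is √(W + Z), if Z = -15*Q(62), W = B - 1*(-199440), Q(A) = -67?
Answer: √179089 ≈ 423.19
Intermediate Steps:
W = 178084 (W = -21356 - 1*(-199440) = -21356 + 199440 = 178084)
Z = 1005 (Z = -15*(-67) = 1005)
√(W + Z) = √(178084 + 1005) = √179089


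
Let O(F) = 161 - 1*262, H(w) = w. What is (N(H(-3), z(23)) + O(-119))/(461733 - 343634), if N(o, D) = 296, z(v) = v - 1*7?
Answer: 195/118099 ≈ 0.0016512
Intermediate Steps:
z(v) = -7 + v (z(v) = v - 7 = -7 + v)
O(F) = -101 (O(F) = 161 - 262 = -101)
(N(H(-3), z(23)) + O(-119))/(461733 - 343634) = (296 - 101)/(461733 - 343634) = 195/118099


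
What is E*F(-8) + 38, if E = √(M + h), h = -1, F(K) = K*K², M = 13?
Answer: 38 - 1024*√3 ≈ -1735.6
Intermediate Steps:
F(K) = K³
E = 2*√3 (E = √(13 - 1) = √12 = 2*√3 ≈ 3.4641)
E*F(-8) + 38 = (2*√3)*(-8)³ + 38 = (2*√3)*(-512) + 38 = -1024*√3 + 38 = 38 - 1024*√3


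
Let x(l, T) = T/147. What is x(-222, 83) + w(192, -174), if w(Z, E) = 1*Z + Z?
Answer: 56531/147 ≈ 384.56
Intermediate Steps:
x(l, T) = T/147 (x(l, T) = T*(1/147) = T/147)
w(Z, E) = 2*Z (w(Z, E) = Z + Z = 2*Z)
x(-222, 83) + w(192, -174) = (1/147)*83 + 2*192 = 83/147 + 384 = 56531/147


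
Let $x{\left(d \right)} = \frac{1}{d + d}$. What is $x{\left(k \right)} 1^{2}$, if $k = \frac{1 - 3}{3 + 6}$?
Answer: $- \frac{9}{4} \approx -2.25$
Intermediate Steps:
$k = - \frac{2}{9} \approx -0.22222$
$x{\left(d \right)} = \frac{1}{2 d}$
$x{\left(k \right)} 1^{2} = \frac{1}{2 \left(- \frac{2}{9}\right)} 1^{2} = \frac{1}{2} \left(- \frac{9}{2}\right) 1 = \left(- \frac{9}{4}\right) 1 = - \frac{9}{4}$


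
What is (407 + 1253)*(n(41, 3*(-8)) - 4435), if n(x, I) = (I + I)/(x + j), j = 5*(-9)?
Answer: -7342180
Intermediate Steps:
j = -45
n(x, I) = 2*I/(-45 + x) (n(x, I) = (I + I)/(x - 45) = (2*I)/(-45 + x) = 2*I/(-45 + x))
(407 + 1253)*(n(41, 3*(-8)) - 4435) = (407 + 1253)*(2*(3*(-8))/(-45 + 41) - 4435) = 1660*(2*(-24)/(-4) - 4435) = 1660*(2*(-24)*(-¼) - 4435) = 1660*(12 - 4435) = 1660*(-4423) = -7342180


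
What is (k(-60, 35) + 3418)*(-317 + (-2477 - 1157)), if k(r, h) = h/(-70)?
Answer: -27005085/2 ≈ -1.3503e+7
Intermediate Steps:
k(r, h) = -h/70
(k(-60, 35) + 3418)*(-317 + (-2477 - 1157)) = (-1/70*35 + 3418)*(-317 + (-2477 - 1157)) = (-1/2 + 3418)*(-317 - 3634) = (6835/2)*(-3951) = -27005085/2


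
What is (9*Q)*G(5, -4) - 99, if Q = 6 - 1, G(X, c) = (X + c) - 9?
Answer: -459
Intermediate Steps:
G(X, c) = -9 + X + c
Q = 5
(9*Q)*G(5, -4) - 99 = (9*5)*(-9 + 5 - 4) - 99 = 45*(-8) - 99 = -360 - 99 = -459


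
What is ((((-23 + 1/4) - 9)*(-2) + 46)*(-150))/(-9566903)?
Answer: 16425/9566903 ≈ 0.0017169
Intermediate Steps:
((((-23 + 1/4) - 9)*(-2) + 46)*(-150))/(-9566903) = ((((-23 + ¼) - 9)*(-2) + 46)*(-150))*(-1/9566903) = (((-91/4 - 9)*(-2) + 46)*(-150))*(-1/9566903) = ((-127/4*(-2) + 46)*(-150))*(-1/9566903) = ((127/2 + 46)*(-150))*(-1/9566903) = ((219/2)*(-150))*(-1/9566903) = -16425*(-1/9566903) = 16425/9566903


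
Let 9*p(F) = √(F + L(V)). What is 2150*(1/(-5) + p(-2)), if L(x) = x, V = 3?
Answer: -1720/9 ≈ -191.11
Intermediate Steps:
p(F) = √(3 + F)/9 (p(F) = √(F + 3)/9 = √(3 + F)/9)
2150*(1/(-5) + p(-2)) = 2150*(1/(-5) + √(3 - 2)/9) = 2150*(-⅕ + √1/9) = 2150*(-⅕ + (⅑)*1) = 2150*(-⅕ + ⅑) = 2150*(-4/45) = -1720/9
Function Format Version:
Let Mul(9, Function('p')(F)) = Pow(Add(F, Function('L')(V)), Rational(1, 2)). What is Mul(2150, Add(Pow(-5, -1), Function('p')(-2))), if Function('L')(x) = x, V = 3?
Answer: Rational(-1720, 9) ≈ -191.11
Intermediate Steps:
Function('p')(F) = Mul(Rational(1, 9), Pow(Add(3, F), Rational(1, 2))) (Function('p')(F) = Mul(Rational(1, 9), Pow(Add(F, 3), Rational(1, 2))) = Mul(Rational(1, 9), Pow(Add(3, F), Rational(1, 2))))
Mul(2150, Add(Pow(-5, -1), Function('p')(-2))) = Mul(2150, Add(Pow(-5, -1), Mul(Rational(1, 9), Pow(Add(3, -2), Rational(1, 2))))) = Mul(2150, Add(Rational(-1, 5), Mul(Rational(1, 9), Pow(1, Rational(1, 2))))) = Mul(2150, Add(Rational(-1, 5), Mul(Rational(1, 9), 1))) = Mul(2150, Add(Rational(-1, 5), Rational(1, 9))) = Mul(2150, Rational(-4, 45)) = Rational(-1720, 9)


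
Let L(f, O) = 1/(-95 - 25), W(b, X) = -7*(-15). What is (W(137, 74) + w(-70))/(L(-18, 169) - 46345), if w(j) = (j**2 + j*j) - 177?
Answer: -1167360/5561401 ≈ -0.20990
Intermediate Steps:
W(b, X) = 105
w(j) = -177 + 2*j**2 (w(j) = (j**2 + j**2) - 177 = 2*j**2 - 177 = -177 + 2*j**2)
L(f, O) = -1/120 (L(f, O) = 1/(-120) = -1/120)
(W(137, 74) + w(-70))/(L(-18, 169) - 46345) = (105 + (-177 + 2*(-70)**2))/(-1/120 - 46345) = (105 + (-177 + 2*4900))/(-5561401/120) = (105 + (-177 + 9800))*(-120/5561401) = (105 + 9623)*(-120/5561401) = 9728*(-120/5561401) = -1167360/5561401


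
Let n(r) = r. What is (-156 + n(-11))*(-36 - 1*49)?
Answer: 14195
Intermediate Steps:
(-156 + n(-11))*(-36 - 1*49) = (-156 - 11)*(-36 - 1*49) = -167*(-36 - 49) = -167*(-85) = 14195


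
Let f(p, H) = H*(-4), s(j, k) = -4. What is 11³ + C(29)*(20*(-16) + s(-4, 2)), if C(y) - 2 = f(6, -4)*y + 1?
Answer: -149977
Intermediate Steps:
f(p, H) = -4*H
C(y) = 3 + 16*y (C(y) = 2 + ((-4*(-4))*y + 1) = 2 + (16*y + 1) = 2 + (1 + 16*y) = 3 + 16*y)
11³ + C(29)*(20*(-16) + s(-4, 2)) = 11³ + (3 + 16*29)*(20*(-16) - 4) = 1331 + (3 + 464)*(-320 - 4) = 1331 + 467*(-324) = 1331 - 151308 = -149977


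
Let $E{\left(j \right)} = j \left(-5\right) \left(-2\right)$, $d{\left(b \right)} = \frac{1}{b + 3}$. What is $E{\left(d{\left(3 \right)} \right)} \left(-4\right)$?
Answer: $- \frac{20}{3} \approx -6.6667$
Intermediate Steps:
$d{\left(b \right)} = \frac{1}{3 + b}$
$E{\left(j \right)} = 10 j$ ($E{\left(j \right)} = - 5 j \left(-2\right) = 10 j$)
$E{\left(d{\left(3 \right)} \right)} \left(-4\right) = \frac{10}{3 + 3} \left(-4\right) = \frac{10}{6} \left(-4\right) = 10 \cdot \frac{1}{6} \left(-4\right) = \frac{5}{3} \left(-4\right) = - \frac{20}{3}$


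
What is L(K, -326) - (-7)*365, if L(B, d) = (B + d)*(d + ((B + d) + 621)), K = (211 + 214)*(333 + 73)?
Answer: 29711914811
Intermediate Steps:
K = 172550 (K = 425*406 = 172550)
L(B, d) = (B + d)*(621 + B + 2*d) (L(B, d) = (B + d)*(d + (621 + B + d)) = (B + d)*(621 + B + 2*d))
L(K, -326) - (-7)*365 = (172550² + 2*(-326)² + 621*172550 + 621*(-326) + 3*172550*(-326)) - (-7)*365 = (29773502500 + 2*106276 + 107153550 - 202446 - 168753900) - 1*(-2555) = (29773502500 + 212552 + 107153550 - 202446 - 168753900) + 2555 = 29711912256 + 2555 = 29711914811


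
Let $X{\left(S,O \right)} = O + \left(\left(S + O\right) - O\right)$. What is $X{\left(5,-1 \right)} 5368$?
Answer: $21472$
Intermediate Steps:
$X{\left(S,O \right)} = O + S$ ($X{\left(S,O \right)} = O + \left(\left(O + S\right) - O\right) = O + S$)
$X{\left(5,-1 \right)} 5368 = \left(-1 + 5\right) 5368 = 4 \cdot 5368 = 21472$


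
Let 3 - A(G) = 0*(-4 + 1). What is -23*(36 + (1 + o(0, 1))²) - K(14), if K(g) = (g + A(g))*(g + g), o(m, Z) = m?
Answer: -1327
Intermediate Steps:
A(G) = 3 (A(G) = 3 - 0*(-4 + 1) = 3 - 0*(-3) = 3 - 1*0 = 3 + 0 = 3)
K(g) = 2*g*(3 + g) (K(g) = (g + 3)*(g + g) = (3 + g)*(2*g) = 2*g*(3 + g))
-23*(36 + (1 + o(0, 1))²) - K(14) = -23*(36 + (1 + 0)²) - 2*14*(3 + 14) = -23*(36 + 1²) - 2*14*17 = -23*(36 + 1) - 1*476 = -23*37 - 476 = -851 - 476 = -1327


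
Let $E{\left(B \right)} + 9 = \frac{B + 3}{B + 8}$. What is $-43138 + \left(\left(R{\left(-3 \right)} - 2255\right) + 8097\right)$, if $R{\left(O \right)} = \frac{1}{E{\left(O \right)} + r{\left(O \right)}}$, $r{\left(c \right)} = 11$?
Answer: $- \frac{74591}{2} \approx -37296.0$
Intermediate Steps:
$E{\left(B \right)} = -9 + \frac{3 + B}{8 + B}$ ($E{\left(B \right)} = -9 + \frac{B + 3}{B + 8} = -9 + \frac{3 + B}{8 + B}$)
$R{\left(O \right)} = \frac{1}{11 + \frac{-69 - 8 O}{8 + O}}$ ($R{\left(O \right)} = \frac{1}{\frac{-69 - 8 O}{8 + O} + 11} = \frac{1}{11 + \frac{-69 - 8 O}{8 + O}}$)
$-43138 + \left(\left(R{\left(-3 \right)} - 2255\right) + 8097\right) = -43138 + \left(\left(\frac{8 - 3}{19 + 3 \left(-3\right)} - 2255\right) + 8097\right) = -43138 + \left(\left(\frac{1}{19 - 9} \cdot 5 - 2255\right) + 8097\right) = -43138 + \left(\left(\frac{1}{10} \cdot 5 - 2255\right) + 8097\right) = -43138 + \left(\left(\frac{1}{2} - 2255\right) + 8097\right) = -43138 + \left(- \frac{4509}{2} + 8097\right) = -43138 + \frac{11685}{2} = - \frac{74591}{2}$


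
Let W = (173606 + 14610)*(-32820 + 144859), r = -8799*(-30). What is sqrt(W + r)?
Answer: sqrt(21087796394) ≈ 1.4522e+5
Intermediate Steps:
r = 263970
W = 21087532424 (W = 188216*112039 = 21087532424)
sqrt(W + r) = sqrt(21087532424 + 263970) = sqrt(21087796394)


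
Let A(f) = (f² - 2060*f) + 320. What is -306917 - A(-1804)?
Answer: -7277893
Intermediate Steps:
A(f) = 320 + f² - 2060*f
-306917 - A(-1804) = -306917 - (320 + (-1804)² - 2060*(-1804)) = -306917 - (320 + 3254416 + 3716240) = -306917 - 1*6970976 = -306917 - 6970976 = -7277893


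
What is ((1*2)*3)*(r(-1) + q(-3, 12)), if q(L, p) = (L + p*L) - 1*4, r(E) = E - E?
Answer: -258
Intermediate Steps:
r(E) = 0
q(L, p) = -4 + L + L*p (q(L, p) = (L + L*p) - 4 = -4 + L + L*p)
((1*2)*3)*(r(-1) + q(-3, 12)) = ((1*2)*3)*(0 + (-4 - 3 - 3*12)) = (2*3)*(0 + (-4 - 3 - 36)) = 6*(0 - 43) = 6*(-43) = -258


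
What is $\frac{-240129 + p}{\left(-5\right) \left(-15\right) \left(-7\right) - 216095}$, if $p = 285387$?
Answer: $- \frac{22629}{108310} \approx -0.20893$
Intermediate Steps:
$\frac{-240129 + p}{\left(-5\right) \left(-15\right) \left(-7\right) - 216095} = \frac{-240129 + 285387}{\left(-5\right) \left(-15\right) \left(-7\right) - 216095} = \frac{45258}{75 \left(-7\right) - 216095} = \frac{45258}{-525 - 216095} = \frac{45258}{-216620} = 45258 \left(- \frac{1}{216620}\right) = - \frac{22629}{108310}$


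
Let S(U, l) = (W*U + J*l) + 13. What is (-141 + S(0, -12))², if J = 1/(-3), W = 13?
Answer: 15376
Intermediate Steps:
J = -⅓ ≈ -0.33333
S(U, l) = 13 + 13*U - l/3 (S(U, l) = (13*U - l/3) + 13 = 13 + 13*U - l/3)
(-141 + S(0, -12))² = (-141 + (13 + 13*0 - ⅓*(-12)))² = (-141 + (13 + 0 + 4))² = (-141 + 17)² = (-124)² = 15376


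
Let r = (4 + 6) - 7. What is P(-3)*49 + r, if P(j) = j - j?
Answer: 3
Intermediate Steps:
P(j) = 0
r = 3 (r = 10 - 7 = 3)
P(-3)*49 + r = 0*49 + 3 = 0 + 3 = 3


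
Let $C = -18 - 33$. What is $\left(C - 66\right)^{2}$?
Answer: $13689$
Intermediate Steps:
$C = -51$
$\left(C - 66\right)^{2} = \left(-51 - 66\right)^{2} = \left(-117\right)^{2} = 13689$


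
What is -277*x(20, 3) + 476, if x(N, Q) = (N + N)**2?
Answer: -442724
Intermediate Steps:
x(N, Q) = 4*N**2 (x(N, Q) = (2*N)**2 = 4*N**2)
-277*x(20, 3) + 476 = -1108*20**2 + 476 = -1108*400 + 476 = -277*1600 + 476 = -443200 + 476 = -442724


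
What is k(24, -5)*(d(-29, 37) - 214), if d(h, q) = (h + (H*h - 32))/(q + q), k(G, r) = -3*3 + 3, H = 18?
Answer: 49257/37 ≈ 1331.3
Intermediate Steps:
k(G, r) = -6 (k(G, r) = -9 + 3 = -6)
d(h, q) = (-32 + 19*h)/(2*q) (d(h, q) = (h + (18*h - 32))/(q + q) = (h + (-32 + 18*h))/((2*q)) = (-32 + 19*h)*(1/(2*q)) = (-32 + 19*h)/(2*q))
k(24, -5)*(d(-29, 37) - 214) = -6*((½)*(-32 + 19*(-29))/37 - 214) = -6*((½)*(1/37)*(-32 - 551) - 214) = -6*((½)*(1/37)*(-583) - 214) = -6*(-583/74 - 214) = -6*(-16419/74) = 49257/37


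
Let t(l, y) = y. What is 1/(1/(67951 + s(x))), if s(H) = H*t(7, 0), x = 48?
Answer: 67951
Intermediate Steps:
s(H) = 0 (s(H) = H*0 = 0)
1/(1/(67951 + s(x))) = 1/(1/(67951 + 0)) = 1/(1/67951) = 67951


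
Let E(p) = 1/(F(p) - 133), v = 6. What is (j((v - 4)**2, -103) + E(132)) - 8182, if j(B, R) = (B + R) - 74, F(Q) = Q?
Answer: -8356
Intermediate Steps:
j(B, R) = -74 + B + R
E(p) = 1/(-133 + p) (E(p) = 1/(p - 133) = 1/(-133 + p))
(j((v - 4)**2, -103) + E(132)) - 8182 = ((-74 + (6 - 4)**2 - 103) + 1/(-133 + 132)) - 8182 = ((-74 + 2**2 - 103) + 1/(-1)) - 8182 = ((-74 + 4 - 103) - 1) - 8182 = (-173 - 1) - 8182 = -174 - 8182 = -8356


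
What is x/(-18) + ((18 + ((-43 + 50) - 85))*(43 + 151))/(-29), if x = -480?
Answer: 37240/87 ≈ 428.05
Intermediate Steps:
x/(-18) + ((18 + ((-43 + 50) - 85))*(43 + 151))/(-29) = -480/(-18) + ((18 + ((-43 + 50) - 85))*(43 + 151))/(-29) = -480*(-1/18) + ((18 + (7 - 85))*194)*(-1/29) = 80/3 + ((18 - 78)*194)*(-1/29) = 80/3 - 60*194*(-1/29) = 80/3 - 11640*(-1/29) = 80/3 + 11640/29 = 37240/87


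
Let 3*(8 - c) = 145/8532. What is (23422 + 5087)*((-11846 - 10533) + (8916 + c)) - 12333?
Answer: -3272884495631/8532 ≈ -3.8360e+8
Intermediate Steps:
c = 204623/25596 (c = 8 - 145/(3*8532) = 8 - ⅓*145/8532 = 8 - 145/25596 = 204623/25596 ≈ 7.9943)
(23422 + 5087)*((-11846 - 10533) + (8916 + c)) - 12333 = (23422 + 5087)*((-11846 - 10533) + (8916 + 204623/25596)) - 12333 = 28509*(-22379 + 228418559/25596) - 12333 = 28509*(-344394325/25596) - 12333 = -3272779270475/8532 - 12333 = -3272884495631/8532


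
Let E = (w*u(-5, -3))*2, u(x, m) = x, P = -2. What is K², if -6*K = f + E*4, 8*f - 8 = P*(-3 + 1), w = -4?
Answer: 104329/144 ≈ 724.51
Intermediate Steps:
f = 3/2 (f = 1 + (-2*(-3 + 1))/8 = 1 + (-2*(-2))/8 = 1 + (⅛)*4 = 1 + ½ = 3/2 ≈ 1.5000)
E = 40 (E = -4*(-5)*2 = 20*2 = 40)
K = -323/12 (K = -(3/2 + 40*4)/6 = -(3/2 + 160)/6 = -⅙*323/2 = -323/12 ≈ -26.917)
K² = (-323/12)² = 104329/144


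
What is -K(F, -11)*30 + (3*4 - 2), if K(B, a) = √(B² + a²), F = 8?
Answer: 10 - 30*√185 ≈ -398.04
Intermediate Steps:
-K(F, -11)*30 + (3*4 - 2) = -√(8² + (-11)²)*30 + (3*4 - 2) = -√(64 + 121)*30 + (12 - 2) = -√185*30 + 10 = -30*√185 + 10 = 10 - 30*√185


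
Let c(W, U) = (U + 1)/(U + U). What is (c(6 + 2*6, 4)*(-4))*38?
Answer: -95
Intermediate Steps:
c(W, U) = (1 + U)/(2*U) (c(W, U) = (1 + U)/((2*U)) = (1 + U)*(1/(2*U)) = (1 + U)/(2*U))
(c(6 + 2*6, 4)*(-4))*38 = (((1/2)*(1 + 4)/4)*(-4))*38 = (((1/2)*(1/4)*5)*(-4))*38 = ((5/8)*(-4))*38 = -5/2*38 = -95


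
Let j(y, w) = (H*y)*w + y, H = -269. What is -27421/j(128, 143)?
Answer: 27421/4923648 ≈ 0.0055692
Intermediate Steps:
j(y, w) = y - 269*w*y (j(y, w) = (-269*y)*w + y = -269*w*y + y = y - 269*w*y)
-27421/j(128, 143) = -27421*1/(128*(1 - 269*143)) = -27421*1/(128*(1 - 38467)) = -27421/(128*(-38466)) = -27421/(-4923648) = -27421*(-1/4923648) = 27421/4923648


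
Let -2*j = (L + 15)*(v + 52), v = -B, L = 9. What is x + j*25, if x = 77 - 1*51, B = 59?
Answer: 2126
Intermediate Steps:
v = -59 (v = -1*59 = -59)
x = 26 (x = 77 - 51 = 26)
j = 84 (j = -(9 + 15)*(-59 + 52)/2 = -12*(-7) = -1/2*(-168) = 84)
x + j*25 = 26 + 84*25 = 26 + 2100 = 2126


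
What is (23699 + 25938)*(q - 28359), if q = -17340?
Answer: -2268361263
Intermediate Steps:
(23699 + 25938)*(q - 28359) = (23699 + 25938)*(-17340 - 28359) = 49637*(-45699) = -2268361263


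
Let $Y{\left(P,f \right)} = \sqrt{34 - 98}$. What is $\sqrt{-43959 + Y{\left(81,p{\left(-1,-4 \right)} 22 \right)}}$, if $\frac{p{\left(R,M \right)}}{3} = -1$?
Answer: $\sqrt{-43959 + 8 i} \approx 0.019 + 209.66 i$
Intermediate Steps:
$p{\left(R,M \right)} = -3$ ($p{\left(R,M \right)} = 3 \left(-1\right) = -3$)
$Y{\left(P,f \right)} = 8 i$ ($Y{\left(P,f \right)} = \sqrt{-64} = 8 i$)
$\sqrt{-43959 + Y{\left(81,p{\left(-1,-4 \right)} 22 \right)}} = \sqrt{-43959 + 8 i}$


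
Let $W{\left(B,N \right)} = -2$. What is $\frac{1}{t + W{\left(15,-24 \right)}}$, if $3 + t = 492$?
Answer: $\frac{1}{487} \approx 0.0020534$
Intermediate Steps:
$t = 489$ ($t = -3 + 492 = 489$)
$\frac{1}{t + W{\left(15,-24 \right)}} = \frac{1}{489 - 2} = \frac{1}{487}$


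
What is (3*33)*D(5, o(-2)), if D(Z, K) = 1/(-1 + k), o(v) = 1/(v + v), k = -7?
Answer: -99/8 ≈ -12.375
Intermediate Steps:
o(v) = 1/(2*v)
D(Z, K) = -1/8 (D(Z, K) = 1/(-1 - 7) = 1/(-8) = -1/8)
(3*33)*D(5, o(-2)) = (3*33)*(-1/8) = 99*(-1/8) = -99/8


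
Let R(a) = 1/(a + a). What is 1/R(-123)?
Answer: -246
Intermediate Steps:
R(a) = 1/(2*a)
1/R(-123) = 1/((1/2)/(-123)) = 1/((1/2)*(-1/123)) = 1/(-1/246) = -246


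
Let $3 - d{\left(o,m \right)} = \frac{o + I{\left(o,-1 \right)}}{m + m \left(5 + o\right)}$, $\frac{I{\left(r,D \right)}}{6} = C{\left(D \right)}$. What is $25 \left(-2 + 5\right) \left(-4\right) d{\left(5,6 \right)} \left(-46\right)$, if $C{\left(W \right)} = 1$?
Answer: $39100$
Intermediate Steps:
$I{\left(r,D \right)} = 6$ ($I{\left(r,D \right)} = 6 \cdot 1 = 6$)
$d{\left(o,m \right)} = 3 - \frac{6 + o}{m + m \left(5 + o\right)}$ ($d{\left(o,m \right)} = 3 - \frac{o + 6}{m + m \left(5 + o\right)} = 3 - \frac{6 + o}{m + m \left(5 + o\right)}$)
$25 \left(-2 + 5\right) \left(-4\right) d{\left(5,6 \right)} \left(-46\right) = 25 \left(-2 + 5\right) \left(-4\right) \left(3 - \frac{1}{6}\right) \left(-46\right) = 25 \cdot 3 \left(-4\right) \left(3 - \frac{1}{6}\right) \left(-46\right) = 25 \left(- 12 \left(3 - \frac{1}{6}\right)\right) \left(-46\right) = 25 \left(\left(-12\right) \frac{17}{6}\right) \left(-46\right) = 25 \left(-34\right) \left(-46\right) = \left(-850\right) \left(-46\right) = 39100$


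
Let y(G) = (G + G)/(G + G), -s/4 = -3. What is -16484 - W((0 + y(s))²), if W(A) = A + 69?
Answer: -16554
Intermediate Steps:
s = 12 (s = -4*(-3) = 12)
y(G) = 1 (y(G) = (2*G)/((2*G)) = (2*G)*(1/(2*G)) = 1)
W(A) = 69 + A
-16484 - W((0 + y(s))²) = -16484 - (69 + (0 + 1)²) = -16484 - (69 + 1²) = -16484 - (69 + 1) = -16484 - 1*70 = -16484 - 70 = -16554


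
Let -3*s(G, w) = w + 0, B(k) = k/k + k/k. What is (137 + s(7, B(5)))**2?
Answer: 167281/9 ≈ 18587.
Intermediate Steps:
B(k) = 2 (B(k) = 1 + 1 = 2)
s(G, w) = -w/3 (s(G, w) = -(w + 0)/3 = -w/3)
(137 + s(7, B(5)))**2 = (137 - 1/3*2)**2 = (137 - 2/3)**2 = (409/3)**2 = 167281/9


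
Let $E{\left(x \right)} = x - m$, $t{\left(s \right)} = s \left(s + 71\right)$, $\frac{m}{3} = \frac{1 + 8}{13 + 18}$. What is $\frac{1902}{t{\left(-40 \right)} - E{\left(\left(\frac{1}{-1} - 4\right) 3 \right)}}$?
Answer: $- \frac{29481}{18974} \approx -1.5538$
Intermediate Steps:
$m = \frac{27}{31}$ ($m = 3 \frac{1 + 8}{13 + 18} = 3 \cdot \frac{9}{31} = \frac{27}{31} \approx 0.87097$)
$t{\left(s \right)} = s \left(71 + s\right)$
$E{\left(x \right)} = - \frac{27}{31} + x$ ($E{\left(x \right)} = x - \frac{27}{31} = - \frac{27}{31} + x$)
$\frac{1902}{t{\left(-40 \right)} - E{\left(\left(\frac{1}{-1} - 4\right) 3 \right)}} = \frac{1902}{- 40 \left(71 - 40\right) - \left(- \frac{27}{31} + \left(\frac{1}{-1} - 4\right) 3\right)} = \frac{1902}{\left(-40\right) 31 - \left(- \frac{27}{31} + \left(-1 - 4\right) 3\right)} = \frac{1902}{-1240 - \left(- \frac{27}{31} - 15\right)} = \frac{1902}{-1240 - - \frac{492}{31}} = \frac{1902}{-1240 + \frac{492}{31}} = \frac{1902}{- \frac{37948}{31}} = 1902 \left(- \frac{31}{37948}\right) = - \frac{29481}{18974}$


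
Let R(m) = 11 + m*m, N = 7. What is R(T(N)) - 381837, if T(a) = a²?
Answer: -379425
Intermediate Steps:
R(m) = 11 + m²
R(T(N)) - 381837 = (11 + (7²)²) - 381837 = (11 + 49²) - 381837 = (11 + 2401) - 381837 = 2412 - 381837 = -379425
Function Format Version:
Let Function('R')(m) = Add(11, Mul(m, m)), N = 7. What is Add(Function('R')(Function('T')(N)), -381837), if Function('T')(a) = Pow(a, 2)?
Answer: -379425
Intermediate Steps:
Function('R')(m) = Add(11, Pow(m, 2))
Add(Function('R')(Function('T')(N)), -381837) = Add(Add(11, Pow(Pow(7, 2), 2)), -381837) = Add(Add(11, Pow(49, 2)), -381837) = Add(Add(11, 2401), -381837) = Add(2412, -381837) = -379425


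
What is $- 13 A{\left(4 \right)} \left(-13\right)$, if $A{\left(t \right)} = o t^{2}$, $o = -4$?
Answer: $-10816$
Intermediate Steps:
$A{\left(t \right)} = - 4 t^{2}$
$- 13 A{\left(4 \right)} \left(-13\right) = - 13 \left(- 4 \cdot 4^{2}\right) \left(-13\right) = - 13 \left(\left(-4\right) 16\right) \left(-13\right) = \left(-13\right) \left(-64\right) \left(-13\right) = 832 \left(-13\right) = -10816$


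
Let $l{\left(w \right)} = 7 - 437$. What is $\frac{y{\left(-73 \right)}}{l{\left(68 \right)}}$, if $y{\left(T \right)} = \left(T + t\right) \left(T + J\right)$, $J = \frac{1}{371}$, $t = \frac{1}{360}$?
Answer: $- \frac{355843939}{28715400} \approx -12.392$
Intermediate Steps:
$l{\left(w \right)} = -430$ ($l{\left(w \right)} = 7 - 437 = -430$)
$t = \frac{1}{360} \approx 0.0027778$
$J = \frac{1}{371} \approx 0.0026954$
$y{\left(T \right)} = \left(\frac{1}{360} + T\right) \left(\frac{1}{371} + T\right)$ ($y{\left(T \right)} = \left(T + \frac{1}{360}\right) \left(T + \frac{1}{371}\right) = \left(\frac{1}{360} + T\right) \left(\frac{1}{371} + T\right)$)
$\frac{y{\left(-73 \right)}}{l{\left(68 \right)}} = \frac{\frac{1}{133560} + \left(-73\right)^{2} + \frac{731}{133560} \left(-73\right)}{-430} = \left(\frac{1}{133560} + 5329 - \frac{53363}{133560}\right) \left(- \frac{1}{430}\right) = \frac{355843939}{66780} \left(- \frac{1}{430}\right) = - \frac{355843939}{28715400}$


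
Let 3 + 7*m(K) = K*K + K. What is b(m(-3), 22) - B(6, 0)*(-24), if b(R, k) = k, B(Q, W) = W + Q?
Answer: 166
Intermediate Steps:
m(K) = -3/7 + K/7 + K²/7 (m(K) = -3/7 + (K*K + K)/7 = -3/7 + (K² + K)/7 = -3/7 + (K + K²)/7 = -3/7 + (K/7 + K²/7) = -3/7 + K/7 + K²/7)
B(Q, W) = Q + W
b(m(-3), 22) - B(6, 0)*(-24) = 22 - (6 + 0)*(-24) = 22 - 6*(-24) = 22 - 1*(-144) = 22 + 144 = 166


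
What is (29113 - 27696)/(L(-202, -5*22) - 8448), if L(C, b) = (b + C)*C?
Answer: 1417/54576 ≈ 0.025964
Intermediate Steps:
L(C, b) = C*(C + b) (L(C, b) = (C + b)*C = C*(C + b))
(29113 - 27696)/(L(-202, -5*22) - 8448) = (29113 - 27696)/(-202*(-202 - 5*22) - 8448) = 1417/(-202*(-202 - 110) - 8448) = 1417/(-202*(-312) - 8448) = 1417/(63024 - 8448) = 1417/54576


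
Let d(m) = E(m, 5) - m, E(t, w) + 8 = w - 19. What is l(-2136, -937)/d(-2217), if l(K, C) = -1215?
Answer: -243/439 ≈ -0.55353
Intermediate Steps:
E(t, w) = -27 + w (E(t, w) = -8 + (w - 19) = -8 + (-19 + w) = -27 + w)
d(m) = -22 - m (d(m) = (-27 + 5) - m = -22 - m)
l(-2136, -937)/d(-2217) = -1215/(-22 - 1*(-2217)) = -1215/(-22 + 2217) = -1215/2195 = -1215*1/2195 = -243/439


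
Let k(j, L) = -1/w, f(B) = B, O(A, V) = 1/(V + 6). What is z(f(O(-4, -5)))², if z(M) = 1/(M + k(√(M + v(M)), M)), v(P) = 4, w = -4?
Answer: 16/25 ≈ 0.64000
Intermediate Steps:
O(A, V) = 1/(6 + V)
k(j, L) = ¼ (k(j, L) = -1/(-4) = -1*(-¼) = ¼)
z(M) = 1/(¼ + M) (z(M) = 1/(M + ¼) = 1/(¼ + M))
z(f(O(-4, -5)))² = (4/(1 + 4/(6 - 5)))² = (4/(1 + 4/1))² = (4/(1 + 4*1))² = (4/(1 + 4))² = (4/5)² = (4*(⅕))² = (⅘)² = 16/25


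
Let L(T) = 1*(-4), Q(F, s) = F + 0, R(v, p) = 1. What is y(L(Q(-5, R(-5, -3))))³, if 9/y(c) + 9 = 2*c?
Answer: -729/4913 ≈ -0.14838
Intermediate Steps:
Q(F, s) = F
L(T) = -4
y(c) = 9/(-9 + 2*c)
y(L(Q(-5, R(-5, -3))))³ = (9/(-9 + 2*(-4)))³ = (9/(-9 - 8))³ = (9/(-17))³ = (9*(-1/17))³ = (-9/17)³ = -729/4913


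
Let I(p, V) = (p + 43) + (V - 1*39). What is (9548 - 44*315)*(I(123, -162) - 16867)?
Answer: 72881424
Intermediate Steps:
I(p, V) = 4 + V + p (I(p, V) = (43 + p) + (V - 39) = (43 + p) + (-39 + V) = 4 + V + p)
(9548 - 44*315)*(I(123, -162) - 16867) = (9548 - 44*315)*((4 - 162 + 123) - 16867) = (9548 - 13860)*(-35 - 16867) = -4312*(-16902) = 72881424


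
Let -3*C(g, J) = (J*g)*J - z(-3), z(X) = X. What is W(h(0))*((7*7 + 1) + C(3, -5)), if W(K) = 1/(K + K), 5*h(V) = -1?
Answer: -60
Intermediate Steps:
h(V) = -1/5 (h(V) = (1/5)*(-1) = -1/5)
C(g, J) = -1 - g*J**2/3 (C(g, J) = -((J*g)*J - 1*(-3))/3 = -(g*J**2 + 3)/3 = -(3 + g*J**2)/3 = -1 - g*J**2/3)
W(K) = 1/(2*K)
W(h(0))*((7*7 + 1) + C(3, -5)) = (1/(2*(-1/5)))*((7*7 + 1) + (-1 - 1/3*3*(-5)**2)) = ((1/2)*(-5))*((49 + 1) + (-1 - 1/3*3*25)) = -5*(50 + (-1 - 25))/2 = -5*(50 - 26)/2 = -5/2*24 = -60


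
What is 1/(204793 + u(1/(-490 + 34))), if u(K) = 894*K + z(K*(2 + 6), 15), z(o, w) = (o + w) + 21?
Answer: 228/46700561 ≈ 4.8822e-6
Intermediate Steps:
z(o, w) = 21 + o + w
u(K) = 36 + 902*K (u(K) = 894*K + (21 + K*(2 + 6) + 15) = 894*K + (21 + K*8 + 15) = 894*K + (21 + 8*K + 15) = 894*K + (36 + 8*K) = 36 + 902*K)
1/(204793 + u(1/(-490 + 34))) = 1/(204793 + (36 + 902/(-490 + 34))) = 1/(204793 + (36 + 902/(-456))) = 1/(204793 + (36 + 902*(-1/456))) = 1/(204793 + (36 - 451/228)) = 1/(204793 + 7757/228) = 1/(46700561/228) = 228/46700561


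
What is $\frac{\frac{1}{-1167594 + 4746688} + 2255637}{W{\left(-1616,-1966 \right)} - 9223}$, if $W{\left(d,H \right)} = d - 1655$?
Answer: $- \frac{8073136852879}{44717200436} \approx -180.54$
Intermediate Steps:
$W{\left(d,H \right)} = -1655 + d$
$\frac{\frac{1}{-1167594 + 4746688} + 2255637}{W{\left(-1616,-1966 \right)} - 9223} = \frac{\frac{1}{-1167594 + 4746688} + 2255637}{\left(-1655 - 1616\right) - 9223} = \frac{\frac{1}{3579094} + 2255637}{-3271 - 9223} = \frac{\frac{1}{3579094} + 2255637}{-12494} = \frac{8073136852879}{3579094} \left(- \frac{1}{12494}\right) = - \frac{8073136852879}{44717200436}$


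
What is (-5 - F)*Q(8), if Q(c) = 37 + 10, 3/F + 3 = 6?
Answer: -282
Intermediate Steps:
F = 1 (F = 3/(-3 + 6) = 3/3 = 3*(⅓) = 1)
Q(c) = 47
(-5 - F)*Q(8) = (-5 - 1*1)*47 = (-5 - 1)*47 = -6*47 = -282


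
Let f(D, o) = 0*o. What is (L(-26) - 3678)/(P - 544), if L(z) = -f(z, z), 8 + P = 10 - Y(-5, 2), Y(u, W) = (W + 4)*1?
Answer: 1839/274 ≈ 6.7117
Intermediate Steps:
Y(u, W) = 4 + W (Y(u, W) = (4 + W)*1 = 4 + W)
f(D, o) = 0
P = -4 (P = -8 + (10 - (4 + 2)) = -8 + (10 - 1*6) = -8 + (10 - 6) = -8 + 4 = -4)
L(z) = 0 (L(z) = -1*0 = 0)
(L(-26) - 3678)/(P - 544) = (0 - 3678)/(-4 - 544) = -3678/(-548) = -3678*(-1/548) = 1839/274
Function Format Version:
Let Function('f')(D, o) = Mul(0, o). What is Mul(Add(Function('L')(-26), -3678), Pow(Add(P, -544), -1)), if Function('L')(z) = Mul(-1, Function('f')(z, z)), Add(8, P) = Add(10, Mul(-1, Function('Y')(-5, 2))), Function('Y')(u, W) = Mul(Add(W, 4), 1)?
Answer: Rational(1839, 274) ≈ 6.7117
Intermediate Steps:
Function('Y')(u, W) = Add(4, W) (Function('Y')(u, W) = Mul(Add(4, W), 1) = Add(4, W))
Function('f')(D, o) = 0
P = -4 (P = Add(-8, Add(10, Mul(-1, Add(4, 2)))) = Add(-8, Add(10, Mul(-1, 6))) = Add(-8, Add(10, -6)) = Add(-8, 4) = -4)
Function('L')(z) = 0 (Function('L')(z) = Mul(-1, 0) = 0)
Mul(Add(Function('L')(-26), -3678), Pow(Add(P, -544), -1)) = Mul(Add(0, -3678), Pow(Add(-4, -544), -1)) = Mul(-3678, Pow(-548, -1)) = Mul(-3678, Rational(-1, 548)) = Rational(1839, 274)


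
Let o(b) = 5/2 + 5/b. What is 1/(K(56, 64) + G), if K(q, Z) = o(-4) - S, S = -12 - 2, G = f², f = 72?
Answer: 4/20797 ≈ 0.00019234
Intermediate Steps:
G = 5184 (G = 72² = 5184)
o(b) = 5/2 + 5/b (o(b) = 5*(½) + 5/b = 5/2 + 5/b)
S = -14
K(q, Z) = 61/4 (K(q, Z) = (5/2 + 5/(-4)) - 1*(-14) = (5/2 + 5*(-¼)) + 14 = (5/2 - 5/4) + 14 = 5/4 + 14 = 61/4)
1/(K(56, 64) + G) = 1/(61/4 + 5184) = 1/(20797/4) = 4/20797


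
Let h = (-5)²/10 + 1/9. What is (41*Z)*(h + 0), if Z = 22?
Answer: 21197/9 ≈ 2355.2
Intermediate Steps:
h = 47/18 (h = 25*(⅒) + 1*(⅑) = 5/2 + ⅑ = 47/18 ≈ 2.6111)
(41*Z)*(h + 0) = (41*22)*(47/18 + 0) = 902*(47/18) = 21197/9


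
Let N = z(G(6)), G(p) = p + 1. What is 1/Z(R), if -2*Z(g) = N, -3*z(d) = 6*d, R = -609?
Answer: 1/7 ≈ 0.14286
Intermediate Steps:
G(p) = 1 + p
z(d) = -2*d
N = -14 (N = -2*(1 + 6) = -2*7 = -14)
Z(g) = 7 (Z(g) = -1/2*(-14) = 7)
1/Z(R) = 1/7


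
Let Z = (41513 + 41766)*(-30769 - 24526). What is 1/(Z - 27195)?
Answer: -1/4604939500 ≈ -2.1716e-10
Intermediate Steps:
Z = -4604912305 (Z = 83279*(-55295) = -4604912305)
1/(Z - 27195) = 1/(-4604912305 - 27195) = 1/(-4604939500) = -1/4604939500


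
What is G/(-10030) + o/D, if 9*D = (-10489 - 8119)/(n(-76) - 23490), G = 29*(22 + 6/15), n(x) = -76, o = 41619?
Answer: 110670254972279/233297800 ≈ 4.7437e+5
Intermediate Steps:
G = 3248/5 (G = 29*(22 + 6*(1/15)) = 29*(22 + ⅖) = 29*(112/5) = 3248/5 ≈ 649.60)
D = 9304/106047 (D = ((-10489 - 8119)/(-76 - 23490))/9 = (-18608/(-23566))/9 = (-18608*(-1/23566))/9 = (⅑)*(9304/11783) = 9304/106047 ≈ 0.087735)
G/(-10030) + o/D = (3248/5)/(-10030) + 41619/(9304/106047) = (3248/5)*(-1/10030) + 41619*(106047/9304) = -1624/25075 + 4413570093/9304 = 110670254972279/233297800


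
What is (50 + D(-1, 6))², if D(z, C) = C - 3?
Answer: 2809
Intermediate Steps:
D(z, C) = -3 + C
(50 + D(-1, 6))² = (50 + (-3 + 6))² = (50 + 3)² = 53² = 2809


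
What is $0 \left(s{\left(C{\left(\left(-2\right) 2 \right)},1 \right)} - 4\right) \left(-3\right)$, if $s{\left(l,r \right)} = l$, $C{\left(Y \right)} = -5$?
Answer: $0$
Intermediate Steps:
$0 \left(s{\left(C{\left(\left(-2\right) 2 \right)},1 \right)} - 4\right) \left(-3\right) = 0 \left(-5 - 4\right) \left(-3\right) = 0 \left(-9\right) \left(-3\right) = 0 \left(-3\right) = 0$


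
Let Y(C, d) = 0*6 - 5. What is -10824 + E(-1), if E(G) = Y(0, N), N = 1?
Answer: -10829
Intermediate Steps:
Y(C, d) = -5 (Y(C, d) = 0 - 5 = -5)
E(G) = -5
-10824 + E(-1) = -10824 - 5 = -10829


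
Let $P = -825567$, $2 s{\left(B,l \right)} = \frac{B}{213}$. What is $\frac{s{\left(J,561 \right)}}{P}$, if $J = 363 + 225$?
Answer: $- \frac{98}{58615257} \approx -1.6719 \cdot 10^{-6}$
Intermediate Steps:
$J = 588$
$s{\left(B,l \right)} = \frac{B}{426}$ ($s{\left(B,l \right)} = \frac{B \frac{1}{213}}{2} = \frac{\frac{1}{213} B}{2} = \frac{B}{426}$)
$\frac{s{\left(J,561 \right)}}{P} = \frac{\frac{1}{426} \cdot 588}{-825567} = \frac{98}{71} \left(- \frac{1}{825567}\right) = - \frac{98}{58615257}$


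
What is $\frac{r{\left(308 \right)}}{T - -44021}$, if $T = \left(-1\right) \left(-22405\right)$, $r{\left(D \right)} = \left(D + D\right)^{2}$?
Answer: $\frac{189728}{33213} \approx 5.7125$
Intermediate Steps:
$r{\left(D \right)} = 4 D^{2}$ ($r{\left(D \right)} = \left(2 D\right)^{2} = 4 D^{2}$)
$T = 22405$
$\frac{r{\left(308 \right)}}{T - -44021} = \frac{4 \cdot 308^{2}}{22405 - -44021} = \frac{4 \cdot 94864}{22405 + 44021} = \frac{379456}{66426} = 379456 \cdot \frac{1}{66426} = \frac{189728}{33213}$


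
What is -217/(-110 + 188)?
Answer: -217/78 ≈ -2.7821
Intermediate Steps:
-217/(-110 + 188) = -217/78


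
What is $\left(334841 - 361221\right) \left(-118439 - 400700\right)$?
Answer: $13694886820$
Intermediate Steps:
$\left(334841 - 361221\right) \left(-118439 - 400700\right) = - 26380 \left(-118439 - 400700\right) = \left(-26380\right) \left(-519139\right) = 13694886820$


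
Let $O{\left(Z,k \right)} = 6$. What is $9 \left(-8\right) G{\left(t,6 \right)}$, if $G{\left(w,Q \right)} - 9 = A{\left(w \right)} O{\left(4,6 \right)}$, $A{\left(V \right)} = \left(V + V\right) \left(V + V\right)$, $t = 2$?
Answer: $-7560$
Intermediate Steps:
$A{\left(V \right)} = 4 V^{2}$ ($A{\left(V \right)} = 2 V 2 V = 4 V^{2}$)
$G{\left(w,Q \right)} = 9 + 24 w^{2}$ ($G{\left(w,Q \right)} = 9 + 4 w^{2} \cdot 6 = 9 + 24 w^{2}$)
$9 \left(-8\right) G{\left(t,6 \right)} = 9 \left(-8\right) \left(9 + 24 \cdot 2^{2}\right) = - 72 \left(9 + 24 \cdot 4\right) = - 72 \left(9 + 96\right) = \left(-72\right) 105 = -7560$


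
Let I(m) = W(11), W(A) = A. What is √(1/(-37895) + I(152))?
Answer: 6*√438786205/37895 ≈ 3.3166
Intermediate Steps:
I(m) = 11
√(1/(-37895) + I(152)) = √(1/(-37895) + 11) = √(-1/37895 + 11) = √(416844/37895) = 6*√438786205/37895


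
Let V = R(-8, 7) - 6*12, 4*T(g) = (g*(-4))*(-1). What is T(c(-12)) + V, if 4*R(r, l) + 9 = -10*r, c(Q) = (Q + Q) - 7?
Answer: -341/4 ≈ -85.250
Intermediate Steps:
c(Q) = -7 + 2*Q (c(Q) = 2*Q - 7 = -7 + 2*Q)
R(r, l) = -9/4 - 5*r/2 (R(r, l) = -9/4 + (-10*r)/4 = -9/4 - 5*r/2)
T(g) = g (T(g) = ((g*(-4))*(-1))/4 = (-4*g*(-1))/4 = (4*g)/4 = g)
V = -217/4 (V = (-9/4 - 5/2*(-8)) - 6*12 = (-9/4 + 20) - 72 = 71/4 - 72 = -217/4 ≈ -54.250)
T(c(-12)) + V = (-7 + 2*(-12)) - 217/4 = (-7 - 24) - 217/4 = -31 - 217/4 = -341/4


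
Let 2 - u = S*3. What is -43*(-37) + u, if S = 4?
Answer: 1581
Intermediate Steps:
u = -10 (u = 2 - 4*3 = 2 - 1*12 = 2 - 12 = -10)
-43*(-37) + u = -43*(-37) - 10 = 1591 - 10 = 1581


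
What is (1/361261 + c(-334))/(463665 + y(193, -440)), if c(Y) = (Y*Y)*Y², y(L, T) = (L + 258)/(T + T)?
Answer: 359663970202599760/13400311713499 ≈ 26840.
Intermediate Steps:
y(L, T) = (258 + L)/(2*T) (y(L, T) = (258 + L)/((2*T)) = (258 + L)*(1/(2*T)) = (258 + L)/(2*T))
c(Y) = Y⁴ (c(Y) = Y²*Y² = Y⁴)
(1/361261 + c(-334))/(463665 + y(193, -440)) = (1/361261 + (-334)⁴)/(463665 + (½)*(258 + 193)/(-440)) = (1/361261 + 12444741136)/(463665 + (½)*(-1/440)*451) = 4495799627532497/(361261*(463665 - 41/80)) = 4495799627532497/(361261*(37093159/80)) = (4495799627532497/361261)*(80/37093159) = 359663970202599760/13400311713499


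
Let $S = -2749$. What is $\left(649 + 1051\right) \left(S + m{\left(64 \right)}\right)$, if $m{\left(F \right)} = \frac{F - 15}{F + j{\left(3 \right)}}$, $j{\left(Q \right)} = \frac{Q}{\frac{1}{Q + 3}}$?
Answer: $- \frac{191563650}{41} \approx -4.6723 \cdot 10^{6}$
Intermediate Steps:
$j{\left(Q \right)} = Q \left(3 + Q\right)$ ($j{\left(Q \right)} = \frac{Q}{\frac{1}{3 + Q}} = Q \left(3 + Q\right)$)
$m{\left(F \right)} = \frac{-15 + F}{18 + F}$ ($m{\left(F \right)} = \frac{F - 15}{F + 3 \left(3 + 3\right)} = \frac{-15 + F}{F + 3 \cdot 6} = \frac{-15 + F}{F + 18} = \frac{-15 + F}{18 + F}$)
$\left(649 + 1051\right) \left(S + m{\left(64 \right)}\right) = \left(649 + 1051\right) \left(-2749 + \frac{-15 + 64}{18 + 64}\right) = 1700 \left(-2749 + \frac{1}{82} \cdot 49\right) = 1700 \left(-2749 + \frac{49}{82}\right) = 1700 \left(- \frac{225369}{82}\right) = - \frac{191563650}{41}$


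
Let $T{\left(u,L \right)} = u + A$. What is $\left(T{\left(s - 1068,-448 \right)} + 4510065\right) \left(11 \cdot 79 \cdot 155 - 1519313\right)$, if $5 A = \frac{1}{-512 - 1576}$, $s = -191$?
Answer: $- \frac{32588323997991451}{5220} \approx -6.243 \cdot 10^{12}$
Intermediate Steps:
$A = - \frac{1}{10440}$ ($A = \frac{1}{5 \left(-512 - 1576\right)} = \frac{1}{5 \left(-2088\right)} = \frac{1}{5} \left(- \frac{1}{2088}\right) = - \frac{1}{10440} \approx -9.5785 \cdot 10^{-5}$)
$T{\left(u,L \right)} = - \frac{1}{10440} + u$ ($T{\left(u,L \right)} = u - \frac{1}{10440} = - \frac{1}{10440} + u$)
$\left(T{\left(s - 1068,-448 \right)} + 4510065\right) \left(11 \cdot 79 \cdot 155 - 1519313\right) = \left(\left(- \frac{1}{10440} - 1259\right) + 4510065\right) \left(11 \cdot 79 \cdot 155 - 1519313\right) = \left(\left(- \frac{1}{10440} - 1259\right) + 4510065\right) \left(869 \cdot 155 - 1519313\right) = \left(\left(- \frac{1}{10440} - 1259\right) + 4510065\right) \left(134695 - 1519313\right) = \left(- \frac{13143961}{10440} + 4510065\right) \left(-1384618\right) = \frac{47071934639}{10440} \left(-1384618\right) = - \frac{32588323997991451}{5220}$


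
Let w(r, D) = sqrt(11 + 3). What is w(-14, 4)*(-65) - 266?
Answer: -266 - 65*sqrt(14) ≈ -509.21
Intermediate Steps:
w(r, D) = sqrt(14)
w(-14, 4)*(-65) - 266 = sqrt(14)*(-65) - 266 = -65*sqrt(14) - 266 = -266 - 65*sqrt(14)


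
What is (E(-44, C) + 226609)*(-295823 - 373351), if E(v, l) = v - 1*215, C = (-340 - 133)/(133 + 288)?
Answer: -151467534900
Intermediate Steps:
C = -473/421 ≈ -1.1235
E(v, l) = -215 + v (E(v, l) = v - 215 = -215 + v)
(E(-44, C) + 226609)*(-295823 - 373351) = ((-215 - 44) + 226609)*(-295823 - 373351) = (-259 + 226609)*(-669174) = 226350*(-669174) = -151467534900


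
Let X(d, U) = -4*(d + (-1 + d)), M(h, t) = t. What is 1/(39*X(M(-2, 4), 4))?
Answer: -1/1092 ≈ -0.00091575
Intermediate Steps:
X(d, U) = 4 - 8*d (X(d, U) = -4*(-1 + 2*d) = 4 - 8*d)
1/(39*X(M(-2, 4), 4)) = 1/(39*(4 - 8*4)) = 1/(39*(4 - 32)) = 1/(39*(-28)) = 1/(-1092) = -1/1092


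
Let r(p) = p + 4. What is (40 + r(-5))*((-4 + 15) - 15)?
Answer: -156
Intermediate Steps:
r(p) = 4 + p
(40 + r(-5))*((-4 + 15) - 15) = (40 + (4 - 5))*((-4 + 15) - 15) = (40 - 1)*(11 - 15) = 39*(-4) = -156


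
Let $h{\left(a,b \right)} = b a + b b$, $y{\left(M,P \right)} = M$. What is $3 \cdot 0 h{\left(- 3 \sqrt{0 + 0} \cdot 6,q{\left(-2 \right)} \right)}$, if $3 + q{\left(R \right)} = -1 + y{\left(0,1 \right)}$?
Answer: $0$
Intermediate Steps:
$q{\left(R \right)} = -4$ ($q{\left(R \right)} = -3 + \left(-1 + 0\right) = -3 - 1 = -4$)
$h{\left(a,b \right)} = b^{2} + a b$ ($h{\left(a,b \right)} = a b + b^{2} = b^{2} + a b$)
$3 \cdot 0 h{\left(- 3 \sqrt{0 + 0} \cdot 6,q{\left(-2 \right)} \right)} = 3 \cdot 0 \left(- 4 \left(- 3 \sqrt{0 + 0} \cdot 6 - 4\right)\right) = 0 \left(- 4 \left(- 3 \sqrt{0} \cdot 6 - 4\right)\right) = 0 \left(- 4 \left(\left(-3\right) 0 \cdot 6 - 4\right)\right) = 0 \left(- 4 \left(0 \cdot 6 - 4\right)\right) = 0 \left(- 4 \left(0 - 4\right)\right) = 0 \left(\left(-4\right) \left(-4\right)\right) = 0 \cdot 16 = 0$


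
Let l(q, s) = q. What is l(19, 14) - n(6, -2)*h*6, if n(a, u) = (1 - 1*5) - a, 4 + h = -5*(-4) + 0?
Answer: 979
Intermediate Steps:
h = 16 (h = -4 + (-5*(-4) + 0) = -4 + (20 + 0) = -4 + 20 = 16)
n(a, u) = -4 - a (n(a, u) = (1 - 5) - a = -4 - a)
l(19, 14) - n(6, -2)*h*6 = 19 - (-4 - 1*6)*16*6 = 19 - (-4 - 6)*96 = 19 - (-10)*96 = 19 - 1*(-960) = 19 + 960 = 979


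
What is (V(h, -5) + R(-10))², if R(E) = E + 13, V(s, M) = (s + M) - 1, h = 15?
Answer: 144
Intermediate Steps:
V(s, M) = -1 + M + s (V(s, M) = (M + s) - 1 = -1 + M + s)
R(E) = 13 + E
(V(h, -5) + R(-10))² = ((-1 - 5 + 15) + (13 - 10))² = (9 + 3)² = 12² = 144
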